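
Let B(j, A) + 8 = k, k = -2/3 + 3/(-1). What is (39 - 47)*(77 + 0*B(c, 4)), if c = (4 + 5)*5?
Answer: -616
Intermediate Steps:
c = 45 (c = 9*5 = 45)
k = -11/3 (k = -2*⅓ + 3*(-1) = -⅔ - 3 = -11/3 ≈ -3.6667)
B(j, A) = -35/3 (B(j, A) = -8 - 11/3 = -35/3)
(39 - 47)*(77 + 0*B(c, 4)) = (39 - 47)*(77 + 0*(-35/3)) = -8*(77 + 0) = -8*77 = -616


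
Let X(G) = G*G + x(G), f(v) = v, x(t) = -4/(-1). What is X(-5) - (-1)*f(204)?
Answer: 233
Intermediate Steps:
x(t) = 4 (x(t) = -4*(-1) = 4)
X(G) = 4 + G² (X(G) = G*G + 4 = G² + 4 = 4 + G²)
X(-5) - (-1)*f(204) = (4 + (-5)²) - (-1)*204 = (4 + 25) - 1*(-204) = 29 + 204 = 233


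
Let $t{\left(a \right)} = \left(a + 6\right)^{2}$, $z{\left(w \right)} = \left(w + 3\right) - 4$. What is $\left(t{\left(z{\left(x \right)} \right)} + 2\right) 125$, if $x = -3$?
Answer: $750$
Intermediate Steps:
$z{\left(w \right)} = -1 + w$ ($z{\left(w \right)} = \left(3 + w\right) - 4 = -1 + w$)
$t{\left(a \right)} = \left(6 + a\right)^{2}$
$\left(t{\left(z{\left(x \right)} \right)} + 2\right) 125 = \left(\left(6 - 4\right)^{2} + 2\right) 125 = \left(2^{2} + 2\right) 125 = \left(4 + 2\right) 125 = 6 \cdot 125 = 750$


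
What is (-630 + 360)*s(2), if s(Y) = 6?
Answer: -1620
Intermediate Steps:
(-630 + 360)*s(2) = (-630 + 360)*6 = -270*6 = -1620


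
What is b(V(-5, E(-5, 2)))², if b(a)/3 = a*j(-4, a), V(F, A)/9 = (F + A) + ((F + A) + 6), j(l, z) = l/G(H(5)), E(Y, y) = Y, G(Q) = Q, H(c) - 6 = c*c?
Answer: 2286144/961 ≈ 2378.9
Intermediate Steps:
H(c) = 6 + c² (H(c) = 6 + c*c = 6 + c²)
j(l, z) = l/31 (j(l, z) = l/(6 + 5²) = l/(6 + 25) = l/31)
V(F, A) = 54 + 18*A + 18*F (V(F, A) = 9*((F + A) + ((F + A) + 6)) = 9*((A + F) + ((A + F) + 6)) = 9*((A + F) + (6 + A + F)) = 9*(6 + 2*A + 2*F) = 54 + 18*A + 18*F)
b(a) = -12*a/31 (b(a) = 3*(a*((1/31)*(-4))) = 3*(a*(-4/31)) = 3*(-4*a/31) = -12*a/31)
b(V(-5, E(-5, 2)))² = (-12*(54 + 18*(-5) + 18*(-5))/31)² = (-12*(54 - 90 - 90)/31)² = (-12/31*(-126))² = (1512/31)² = 2286144/961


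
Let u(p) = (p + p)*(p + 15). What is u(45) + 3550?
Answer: 8950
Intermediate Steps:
u(p) = 2*p*(15 + p) (u(p) = (2*p)*(15 + p) = 2*p*(15 + p))
u(45) + 3550 = 2*45*(15 + 45) + 3550 = 2*45*60 + 3550 = 5400 + 3550 = 8950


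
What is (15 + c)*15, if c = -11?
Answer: 60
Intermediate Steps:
(15 + c)*15 = (15 - 11)*15 = 4*15 = 60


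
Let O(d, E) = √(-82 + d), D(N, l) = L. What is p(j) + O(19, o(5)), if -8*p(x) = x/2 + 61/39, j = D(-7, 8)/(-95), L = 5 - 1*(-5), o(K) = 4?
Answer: -140/741 + 3*I*√7 ≈ -0.18893 + 7.9373*I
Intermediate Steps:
L = 10 (L = 5 + 5 = 10)
D(N, l) = 10
j = -2/19 (j = 10/(-95) = 10*(-1/95) = -2/19 ≈ -0.10526)
p(x) = -61/312 - x/16 (p(x) = -(x/2 + 61/39)/8 = -(61/39 + x/2)/8 = -61/312 - x/16)
p(j) + O(19, o(5)) = (-61/312 - 1/16*(-2/19)) + √(-82 + 19) = (-61/312 + 1/152) + √(-63) = -140/741 + 3*I*√7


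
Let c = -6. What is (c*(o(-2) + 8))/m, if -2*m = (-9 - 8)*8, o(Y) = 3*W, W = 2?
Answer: -21/17 ≈ -1.2353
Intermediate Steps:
o(Y) = 6 (o(Y) = 3*2 = 6)
m = 68 (m = -(-9 - 8)*8/2 = -(-17)*8/2 = -½*(-136) = 68)
(c*(o(-2) + 8))/m = -6*(6 + 8)/68 = -6*14*(1/68) = -84*1/68 = -21/17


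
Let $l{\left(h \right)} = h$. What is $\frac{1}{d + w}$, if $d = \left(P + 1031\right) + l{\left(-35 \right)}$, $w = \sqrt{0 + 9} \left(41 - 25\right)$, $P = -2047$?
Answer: $- \frac{1}{1003} \approx -0.00099701$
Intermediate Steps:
$w = 48$ ($w = \sqrt{9} \cdot 16 = 3 \cdot 16 = 48$)
$d = -1051$ ($d = \left(-2047 + 1031\right) - 35 = -1016 - 35 = -1051$)
$\frac{1}{d + w} = \frac{1}{-1051 + 48} = \frac{1}{-1003} = - \frac{1}{1003}$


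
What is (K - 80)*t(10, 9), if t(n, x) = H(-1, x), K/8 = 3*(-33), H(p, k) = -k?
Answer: 7848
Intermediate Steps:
K = -792 (K = 8*(3*(-33)) = 8*(-99) = -792)
t(n, x) = -x
(K - 80)*t(10, 9) = (-792 - 80)*(-1*9) = -872*(-9) = 7848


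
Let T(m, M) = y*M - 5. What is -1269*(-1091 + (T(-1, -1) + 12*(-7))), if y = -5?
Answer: 1491075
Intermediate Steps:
T(m, M) = -5 - 5*M (T(m, M) = -5*M - 5 = -5 - 5*M)
-1269*(-1091 + (T(-1, -1) + 12*(-7))) = -1269*(-1091 + ((-5 - 5*(-1)) + 12*(-7))) = -1269*(-1091 + ((-5 + 5) - 84)) = -1269*(-1091 + (0 - 84)) = -1269*(-1091 - 84) = -1269*(-1175) = 1491075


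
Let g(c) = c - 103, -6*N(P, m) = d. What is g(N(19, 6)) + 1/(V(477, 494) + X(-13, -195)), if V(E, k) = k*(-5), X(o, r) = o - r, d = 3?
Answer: -236809/2288 ≈ -103.50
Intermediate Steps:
N(P, m) = -½ (N(P, m) = -⅙*3 = -½)
g(c) = -103 + c
V(E, k) = -5*k
g(N(19, 6)) + 1/(V(477, 494) + X(-13, -195)) = (-103 - ½) + 1/(-5*494 + (-13 - 1*(-195))) = -207/2 + 1/(-2470 + (-13 + 195)) = -207/2 + 1/(-2470 + 182) = -207/2 + 1/(-2288) = -207/2 - 1/2288 = -236809/2288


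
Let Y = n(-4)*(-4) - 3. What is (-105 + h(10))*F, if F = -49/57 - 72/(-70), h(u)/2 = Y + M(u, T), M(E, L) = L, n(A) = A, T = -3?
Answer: -5729/399 ≈ -14.358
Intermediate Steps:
Y = 13 (Y = -4*(-4) - 3 = 16 - 3 = 13)
h(u) = 20 (h(u) = 2*(13 - 3) = 2*10 = 20)
F = 337/1995 (F = -49*1/57 - 72*(-1/70) = -49/57 + 36/35 = 337/1995 ≈ 0.16892)
(-105 + h(10))*F = (-105 + 20)*(337/1995) = -85*337/1995 = -5729/399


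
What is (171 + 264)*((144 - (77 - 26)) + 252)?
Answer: 150075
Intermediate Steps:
(171 + 264)*((144 - (77 - 26)) + 252) = 435*((144 - 1*51) + 252) = 435*((144 - 51) + 252) = 435*(93 + 252) = 435*345 = 150075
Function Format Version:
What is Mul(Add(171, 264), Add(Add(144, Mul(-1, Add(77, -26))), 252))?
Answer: 150075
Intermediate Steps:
Mul(Add(171, 264), Add(Add(144, Mul(-1, Add(77, -26))), 252)) = Mul(435, Add(Add(144, Mul(-1, 51)), 252)) = Mul(435, Add(Add(144, -51), 252)) = Mul(435, Add(93, 252)) = Mul(435, 345) = 150075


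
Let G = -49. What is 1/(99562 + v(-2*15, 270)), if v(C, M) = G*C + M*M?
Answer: 1/173932 ≈ 5.7494e-6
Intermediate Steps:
v(C, M) = M² - 49*C (v(C, M) = -49*C + M*M = -49*C + M² = M² - 49*C)
1/(99562 + v(-2*15, 270)) = 1/(99562 + (270² - (-98)*15)) = 1/(99562 + (72900 - 49*(-30))) = 1/(99562 + (72900 + 1470)) = 1/(99562 + 74370) = 1/173932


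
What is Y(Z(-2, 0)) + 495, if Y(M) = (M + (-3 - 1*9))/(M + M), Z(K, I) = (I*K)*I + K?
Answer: 997/2 ≈ 498.50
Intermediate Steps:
Z(K, I) = K + K*I**2 (Z(K, I) = K*I**2 + K = K + K*I**2)
Y(M) = (-12 + M)/(2*M) (Y(M) = (M + (-3 - 9))/((2*M)) = (M - 12)*(1/(2*M)) = (-12 + M)*(1/(2*M)) = (-12 + M)/(2*M))
Y(Z(-2, 0)) + 495 = (-12 - 2*(1 + 0**2))/(2*((-2*(1 + 0**2)))) + 495 = (-12 - 2*(1 + 0))/(2*((-2*(1 + 0)))) + 495 = (-12 - 2*1)/(2*((-2*1))) + 495 = (1/2)*(-12 - 2)/(-2) + 495 = (1/2)*(-1/2)*(-14) + 495 = 7/2 + 495 = 997/2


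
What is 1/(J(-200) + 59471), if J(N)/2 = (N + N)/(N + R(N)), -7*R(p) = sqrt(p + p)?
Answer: 291486971/17336187362341 + 280*I/17336187362341 ≈ 1.6814e-5 + 1.6151e-11*I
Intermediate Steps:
R(p) = -sqrt(2)*sqrt(p)/7 (R(p) = -sqrt(p + p)/7 = -sqrt(2)*sqrt(p)/7)
J(N) = 4*N/(N - sqrt(2)*sqrt(N)/7) (J(N) = 2*((N + N)/(N - sqrt(2)*sqrt(N)/7)) = 2*((2*N)/(N - sqrt(2)*sqrt(N)/7)) = 2*(2*N/(N - sqrt(2)*sqrt(N)/7)) = 4*N/(N - sqrt(2)*sqrt(N)/7))
1/(J(-200) + 59471) = 1/(28*(-200)/(7*(-200) - sqrt(2)*sqrt(-200)) + 59471) = 1/(28*(-200)/(-1400 - sqrt(2)*10*I*sqrt(2)) + 59471) = 1/(28*(-200)/(-1400 - 20*I) + 59471) = 1/(28*(-200)*((-1400 + 20*I)/1960400) + 59471) = 1/((19600/4901 - 280*I/4901) + 59471) = 1/(291486971/4901 - 280*I/4901) = 4901*(291486971/4901 + 280*I/4901)/17336187362341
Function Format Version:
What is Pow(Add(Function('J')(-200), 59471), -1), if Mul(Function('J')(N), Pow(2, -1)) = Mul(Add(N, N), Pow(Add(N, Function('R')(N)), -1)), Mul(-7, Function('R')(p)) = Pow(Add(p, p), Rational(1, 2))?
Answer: Add(Rational(291486971, 17336187362341), Mul(Rational(280, 17336187362341), I)) ≈ Add(1.6814e-5, Mul(1.6151e-11, I))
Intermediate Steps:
Function('R')(p) = Mul(Rational(-1, 7), Pow(2, Rational(1, 2)), Pow(p, Rational(1, 2))) (Function('R')(p) = Mul(Rational(-1, 7), Pow(Add(p, p), Rational(1, 2))) = Mul(Rational(-1, 7), Pow(Mul(2, p), Rational(1, 2))) = Mul(Rational(-1, 7), Mul(Pow(2, Rational(1, 2)), Pow(p, Rational(1, 2)))) = Mul(Rational(-1, 7), Pow(2, Rational(1, 2)), Pow(p, Rational(1, 2))))
Function('J')(N) = Mul(4, N, Pow(Add(N, Mul(Rational(-1, 7), Pow(2, Rational(1, 2)), Pow(N, Rational(1, 2)))), -1)) (Function('J')(N) = Mul(2, Mul(Add(N, N), Pow(Add(N, Mul(Rational(-1, 7), Pow(2, Rational(1, 2)), Pow(N, Rational(1, 2)))), -1))) = Mul(2, Mul(Mul(2, N), Pow(Add(N, Mul(Rational(-1, 7), Pow(2, Rational(1, 2)), Pow(N, Rational(1, 2)))), -1))) = Mul(2, Mul(2, N, Pow(Add(N, Mul(Rational(-1, 7), Pow(2, Rational(1, 2)), Pow(N, Rational(1, 2)))), -1))) = Mul(4, N, Pow(Add(N, Mul(Rational(-1, 7), Pow(2, Rational(1, 2)), Pow(N, Rational(1, 2)))), -1)))
Pow(Add(Function('J')(-200), 59471), -1) = Pow(Add(Mul(28, -200, Pow(Add(Mul(7, -200), Mul(-1, Pow(2, Rational(1, 2)), Pow(-200, Rational(1, 2)))), -1)), 59471), -1) = Pow(Add(Mul(28, -200, Pow(Add(-1400, Mul(-1, Pow(2, Rational(1, 2)), Mul(10, I, Pow(2, Rational(1, 2))))), -1)), 59471), -1) = Pow(Add(Mul(28, -200, Pow(Add(-1400, Mul(-20, I)), -1)), 59471), -1) = Pow(Add(Mul(28, -200, Mul(Rational(1, 1960400), Add(-1400, Mul(20, I)))), 59471), -1) = Pow(Add(Add(Rational(19600, 4901), Mul(Rational(-280, 4901), I)), 59471), -1) = Pow(Add(Rational(291486971, 4901), Mul(Rational(-280, 4901), I)), -1) = Mul(Rational(4901, 17336187362341), Add(Rational(291486971, 4901), Mul(Rational(280, 4901), I)))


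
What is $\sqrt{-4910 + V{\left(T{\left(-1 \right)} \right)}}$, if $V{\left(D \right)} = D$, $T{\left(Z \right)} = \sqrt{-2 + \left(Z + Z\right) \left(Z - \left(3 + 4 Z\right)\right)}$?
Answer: $\sqrt{-4910 + i \sqrt{2}} \approx 0.01 + 70.071 i$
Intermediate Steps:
$T{\left(Z \right)} = \sqrt{-2 + 2 Z \left(-3 - 3 Z\right)}$ ($T{\left(Z \right)} = \sqrt{-2 + 2 Z \left(Z - \left(3 + 4 Z\right)\right)} = \sqrt{-2 + 2 Z \left(-3 - 3 Z\right)}$)
$\sqrt{-4910 + V{\left(T{\left(-1 \right)} \right)}} = \sqrt{-4910 + \sqrt{-2 - -6 - 6 \left(-1\right)^{2}}} = \sqrt{-4910 + \sqrt{-2 + 6 - 6}} = \sqrt{-4910 + \sqrt{-2}} = \sqrt{-4910 + i \sqrt{2}}$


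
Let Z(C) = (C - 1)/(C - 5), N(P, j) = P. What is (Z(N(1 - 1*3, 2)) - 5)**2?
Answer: 1024/49 ≈ 20.898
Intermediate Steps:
Z(C) = (-1 + C)/(-5 + C)
(Z(N(1 - 1*3, 2)) - 5)**2 = ((-1 + (1 - 1*3))/(-5 + (1 - 1*3)) - 5)**2 = ((-1 + (1 - 3))/(-5 + (1 - 3)) - 5)**2 = ((-1 - 2)/(-5 - 2) - 5)**2 = (-3/(-7) - 5)**2 = (-1/7*(-3) - 5)**2 = (3/7 - 5)**2 = (-32/7)**2 = 1024/49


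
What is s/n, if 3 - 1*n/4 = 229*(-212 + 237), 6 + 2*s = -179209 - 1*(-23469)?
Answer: 77873/22888 ≈ 3.4024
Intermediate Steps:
s = -77873 (s = -3 + (-179209 - 1*(-23469))/2 = -3 + (-179209 + 23469)/2 = -3 + (1/2)*(-155740) = -3 - 77870 = -77873)
n = -22888 (n = 12 - 916*(-212 + 237) = 12 - 916*25 = 12 - 4*5725 = 12 - 22900 = -22888)
s/n = -77873/(-22888) = -77873*(-1/22888) = 77873/22888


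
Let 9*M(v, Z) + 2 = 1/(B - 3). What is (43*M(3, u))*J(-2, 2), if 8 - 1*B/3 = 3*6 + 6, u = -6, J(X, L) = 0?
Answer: 0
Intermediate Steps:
B = -48 (B = 24 - 3*(3*6 + 6) = 24 - 3*(18 + 6) = 24 - 3*24 = 24 - 72 = -48)
M(v, Z) = -103/459 (M(v, Z) = -2/9 + 1/(9*(-48 - 3)) = -2/9 + (1/9)/(-51) = -2/9 + (1/9)*(-1/51) = -2/9 - 1/459 = -103/459)
(43*M(3, u))*J(-2, 2) = (43*(-103/459))*0 = -4429/459*0 = 0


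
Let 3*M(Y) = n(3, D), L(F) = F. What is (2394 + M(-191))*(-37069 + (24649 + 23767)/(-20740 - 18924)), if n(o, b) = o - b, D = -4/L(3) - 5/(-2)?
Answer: -1320346569977/14874 ≈ -8.8769e+7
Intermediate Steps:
D = 7/6 (D = -4/3 - 5/(-2) = -4*⅓ - 5*(-½) = -4/3 + 5/2 = 7/6 ≈ 1.1667)
M(Y) = 11/18 (M(Y) = (3 - 1*7/6)/3 = (3 - 7/6)/3 = (⅓)*(11/6) = 11/18)
(2394 + M(-191))*(-37069 + (24649 + 23767)/(-20740 - 18924)) = (2394 + 11/18)*(-37069 + (24649 + 23767)/(-20740 - 18924)) = 43103*(-37069 + 48416/(-39664))/18 = 43103*(-37069 + 48416*(-1/39664))/18 = 43103*(-37069 - 3026/2479)/18 = (43103/18)*(-91897077/2479) = -1320346569977/14874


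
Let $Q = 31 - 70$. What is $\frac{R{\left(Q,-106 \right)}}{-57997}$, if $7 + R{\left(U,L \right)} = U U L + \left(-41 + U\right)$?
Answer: $\frac{161313}{57997} \approx 2.7814$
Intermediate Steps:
$Q = -39$ ($Q = 31 - 70 = -39$)
$R{\left(U,L \right)} = -48 + U + L U^{2}$ ($R{\left(U,L \right)} = -7 + \left(U U L + \left(-41 + U\right)\right) = -7 + \left(U^{2} L + \left(-41 + U\right)\right) = -7 + \left(L U^{2} + \left(-41 + U\right)\right) = -7 + \left(-41 + U + L U^{2}\right) = -48 + U + L U^{2}$)
$\frac{R{\left(Q,-106 \right)}}{-57997} = \frac{-48 - 39 - 106 \left(-39\right)^{2}}{-57997} = \left(-48 - 39 - 161226\right) \left(- \frac{1}{57997}\right) = \left(-161313\right) \left(- \frac{1}{57997}\right) = \frac{161313}{57997}$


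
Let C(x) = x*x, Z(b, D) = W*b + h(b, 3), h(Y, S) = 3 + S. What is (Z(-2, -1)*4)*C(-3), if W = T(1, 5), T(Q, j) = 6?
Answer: -216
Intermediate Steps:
W = 6
Z(b, D) = 6 + 6*b (Z(b, D) = 6*b + (3 + 3) = 6*b + 6 = 6 + 6*b)
C(x) = x²
(Z(-2, -1)*4)*C(-3) = ((6 + 6*(-2))*4)*(-3)² = ((6 - 12)*4)*9 = -6*4*9 = -24*9 = -216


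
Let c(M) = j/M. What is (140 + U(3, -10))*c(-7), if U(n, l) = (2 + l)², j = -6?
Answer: 1224/7 ≈ 174.86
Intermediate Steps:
c(M) = -6/M
(140 + U(3, -10))*c(-7) = (140 + (2 - 10)²)*(-6/(-7)) = (140 + (-8)²)*(-6*(-⅐)) = (140 + 64)*(6/7) = 204*(6/7) = 1224/7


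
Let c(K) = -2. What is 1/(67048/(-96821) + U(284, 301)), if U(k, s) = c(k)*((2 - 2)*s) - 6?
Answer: -96821/647974 ≈ -0.14942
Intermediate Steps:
U(k, s) = -6 (U(k, s) = -2*(2 - 2)*s - 6 = -0*s - 6 = -2*0 - 6 = 0 - 6 = -6)
1/(67048/(-96821) + U(284, 301)) = 1/(67048/(-96821) - 6) = 1/(67048*(-1/96821) - 6) = 1/(-67048/96821 - 6) = 1/(-647974/96821) = -96821/647974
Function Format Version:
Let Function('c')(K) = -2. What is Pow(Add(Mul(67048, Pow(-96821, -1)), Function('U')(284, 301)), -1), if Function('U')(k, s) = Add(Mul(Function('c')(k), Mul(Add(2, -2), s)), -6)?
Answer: Rational(-96821, 647974) ≈ -0.14942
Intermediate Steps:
Function('U')(k, s) = -6 (Function('U')(k, s) = Add(Mul(-2, Mul(Add(2, -2), s)), -6) = Add(Mul(-2, Mul(0, s)), -6) = Add(Mul(-2, 0), -6) = Add(0, -6) = -6)
Pow(Add(Mul(67048, Pow(-96821, -1)), Function('U')(284, 301)), -1) = Pow(Add(Mul(67048, Pow(-96821, -1)), -6), -1) = Pow(Add(Mul(67048, Rational(-1, 96821)), -6), -1) = Pow(Add(Rational(-67048, 96821), -6), -1) = Pow(Rational(-647974, 96821), -1) = Rational(-96821, 647974)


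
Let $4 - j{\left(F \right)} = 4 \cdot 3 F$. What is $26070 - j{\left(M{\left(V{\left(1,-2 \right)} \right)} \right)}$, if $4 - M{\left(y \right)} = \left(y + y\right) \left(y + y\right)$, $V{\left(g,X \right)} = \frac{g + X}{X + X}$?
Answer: $26111$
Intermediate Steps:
$V{\left(g,X \right)} = \frac{X + g}{2 X}$
$M{\left(y \right)} = 4 - 4 y^{2}$ ($M{\left(y \right)} = 4 - \left(y + y\right) \left(y + y\right) = 4 - 2 y 2 y = 4 - 4 y^{2}$)
$j{\left(F \right)} = 4 - 12 F$ ($j{\left(F \right)} = 4 - 4 \cdot 3 F = 4 - 12 F$)
$26070 - j{\left(M{\left(V{\left(1,-2 \right)} \right)} \right)} = 26070 - \left(4 - 12 \left(4 - 4 \left(\frac{-2 + 1}{2 \left(-2\right)}\right)^{2}\right)\right) = 26070 - \left(4 - 12 \left(4 - 4 \left(\frac{1}{2} \left(- \frac{1}{2}\right) \left(-1\right)\right)^{2}\right)\right) = 26070 - \left(4 - 12 \left(4 - \frac{4}{16}\right)\right) = 26070 - \left(4 - 12 \left(4 - \frac{1}{4}\right)\right) = 26070 - \left(4 - 45\right) = 26070 - -41 = 26070 + 41 = 26111$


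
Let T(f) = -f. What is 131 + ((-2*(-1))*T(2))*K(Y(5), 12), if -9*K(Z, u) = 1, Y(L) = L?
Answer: 1183/9 ≈ 131.44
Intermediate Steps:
K(Z, u) = -⅑ (K(Z, u) = -⅑*1 = -⅑)
131 + ((-2*(-1))*T(2))*K(Y(5), 12) = 131 + ((-2*(-1))*(-1*2))*(-⅑) = 131 + (2*(-2))*(-⅑) = 131 - 4*(-⅑) = 131 + 4/9 = 1183/9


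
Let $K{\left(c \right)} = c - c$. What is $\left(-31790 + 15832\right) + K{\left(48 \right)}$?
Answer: $-15958$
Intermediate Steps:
$K{\left(c \right)} = 0$
$\left(-31790 + 15832\right) + K{\left(48 \right)} = \left(-31790 + 15832\right) + 0 = -15958 + 0 = -15958$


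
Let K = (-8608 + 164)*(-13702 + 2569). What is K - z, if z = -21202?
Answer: 94028254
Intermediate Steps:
K = 94007052 (K = -8444*(-11133) = 94007052)
K - z = 94007052 - 1*(-21202) = 94007052 + 21202 = 94028254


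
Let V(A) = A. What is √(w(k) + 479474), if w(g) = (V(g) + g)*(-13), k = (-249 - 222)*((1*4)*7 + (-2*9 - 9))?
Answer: 2*√122930 ≈ 701.23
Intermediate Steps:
k = -471 (k = -471*(4*7 + (-18 - 9)) = -471*(28 - 27) = -471*1 = -471)
w(g) = -26*g (w(g) = (g + g)*(-13) = (2*g)*(-13) = -26*g)
√(w(k) + 479474) = √(-26*(-471) + 479474) = √(12246 + 479474) = √491720 = 2*√122930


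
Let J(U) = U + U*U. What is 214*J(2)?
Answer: 1284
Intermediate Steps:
J(U) = U + U²
214*J(2) = 214*(2*(1 + 2)) = 214*(2*3) = 214*6 = 1284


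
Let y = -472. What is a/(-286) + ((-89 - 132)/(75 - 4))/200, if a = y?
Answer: 3319597/2030600 ≈ 1.6348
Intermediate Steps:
a = -472
a/(-286) + ((-89 - 132)/(75 - 4))/200 = -472/(-286) + ((-89 - 132)/(75 - 4))/200 = -472*(-1/286) - 221/71*(1/200) = 236/143 - 221*1/71*(1/200) = 236/143 - 221/71*1/200 = 236/143 - 221/14200 = 3319597/2030600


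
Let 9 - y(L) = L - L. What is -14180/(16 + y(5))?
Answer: -2836/5 ≈ -567.20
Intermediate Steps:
y(L) = 9 (y(L) = 9 - (L - L) = 9 - 1*0 = 9 + 0 = 9)
-14180/(16 + y(5)) = -14180/(16 + 9) = -14180/25 = -14180*1/25 = -2836/5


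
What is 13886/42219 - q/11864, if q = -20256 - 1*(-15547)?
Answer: 363552775/500886216 ≈ 0.72582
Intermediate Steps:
q = -4709 (q = -20256 + 15547 = -4709)
13886/42219 - q/11864 = 13886/42219 - 1*(-4709)/11864 = 13886*(1/42219) + 4709*(1/11864) = 13886/42219 + 4709/11864 = 363552775/500886216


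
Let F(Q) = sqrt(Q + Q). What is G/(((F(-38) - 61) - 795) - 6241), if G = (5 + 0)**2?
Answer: -35485/10073497 - 10*I*sqrt(19)/10073497 ≈ -0.0035226 - 4.3271e-6*I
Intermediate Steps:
F(Q) = sqrt(2)*sqrt(Q) (F(Q) = sqrt(2*Q) = sqrt(2)*sqrt(Q))
G = 25 (G = 5**2 = 25)
G/(((F(-38) - 61) - 795) - 6241) = 25/(((sqrt(2)*sqrt(-38) - 61) - 795) - 6241) = 25/(((sqrt(2)*(I*sqrt(38)) - 61) - 795) - 6241) = 25/(((2*I*sqrt(19) - 61) - 795) - 6241) = 25/(((-61 + 2*I*sqrt(19)) - 795) - 6241) = 25/((-856 + 2*I*sqrt(19)) - 6241) = 25/(-7097 + 2*I*sqrt(19))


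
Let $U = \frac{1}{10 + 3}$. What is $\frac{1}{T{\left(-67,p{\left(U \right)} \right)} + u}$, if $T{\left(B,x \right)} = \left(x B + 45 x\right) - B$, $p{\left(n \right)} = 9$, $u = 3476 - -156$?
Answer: $\frac{1}{3501} \approx 0.00028563$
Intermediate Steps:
$u = 3632$ ($u = 3476 + 156 = 3632$)
$U = \frac{1}{13} \approx 0.076923$
$T{\left(B,x \right)} = - B + 45 x + B x$ ($T{\left(B,x \right)} = \left(B x + 45 x\right) - B = \left(45 x + B x\right) - B = - B + 45 x + B x$)
$\frac{1}{T{\left(-67,p{\left(U \right)} \right)} + u} = \frac{1}{\left(\left(-1\right) \left(-67\right) + 45 \cdot 9 - 603\right) + 3632} = \frac{1}{\left(67 + 405 - 603\right) + 3632} = \frac{1}{-131 + 3632} = \frac{1}{3501}$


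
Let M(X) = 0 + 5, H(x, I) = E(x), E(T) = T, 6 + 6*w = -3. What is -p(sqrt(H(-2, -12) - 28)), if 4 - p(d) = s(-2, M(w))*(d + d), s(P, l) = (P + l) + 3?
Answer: -4 + 12*I*sqrt(30) ≈ -4.0 + 65.727*I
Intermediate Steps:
w = -3/2 (w = -1 + (1/6)*(-3) = -1 - 1/2 = -3/2 ≈ -1.5000)
H(x, I) = x
M(X) = 5
s(P, l) = 3 + P + l
p(d) = 4 - 12*d (p(d) = 4 - (3 - 2 + 5)*(d + d) = 4 - 6*2*d = 4 - 12*d)
-p(sqrt(H(-2, -12) - 28)) = -(4 - 12*sqrt(-2 - 28)) = -(4 - 12*I*sqrt(30)) = -4 + 12*I*sqrt(30)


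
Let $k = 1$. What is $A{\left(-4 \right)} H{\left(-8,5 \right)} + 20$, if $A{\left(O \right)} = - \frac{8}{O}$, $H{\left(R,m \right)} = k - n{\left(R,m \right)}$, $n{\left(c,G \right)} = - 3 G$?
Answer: $52$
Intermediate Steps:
$H{\left(R,m \right)} = 1 + 3 m$ ($H{\left(R,m \right)} = 1 - - 3 m = 1 + 3 m$)
$A{\left(-4 \right)} H{\left(-8,5 \right)} + 20 = - \frac{8}{-4} \left(1 + 3 \cdot 5\right) + 20 = \left(-8\right) \left(- \frac{1}{4}\right) \left(1 + 15\right) + 20 = 2 \cdot 16 + 20 = 32 + 20 = 52$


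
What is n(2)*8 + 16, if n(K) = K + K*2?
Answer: 64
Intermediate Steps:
n(K) = 3*K (n(K) = K + 2*K = 3*K)
n(2)*8 + 16 = (3*2)*8 + 16 = 6*8 + 16 = 48 + 16 = 64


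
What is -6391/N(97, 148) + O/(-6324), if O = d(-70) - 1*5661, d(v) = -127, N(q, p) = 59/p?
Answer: -1495331935/93279 ≈ -16031.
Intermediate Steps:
O = -5788 (O = -127 - 1*5661 = -127 - 5661 = -5788)
-6391/N(97, 148) + O/(-6324) = -6391/(59/148) - 5788/(-6324) = -6391/(59*(1/148)) - 5788*(-1/6324) = -6391/59/148 + 1447/1581 = -6391*148/59 + 1447/1581 = -945868/59 + 1447/1581 = -1495331935/93279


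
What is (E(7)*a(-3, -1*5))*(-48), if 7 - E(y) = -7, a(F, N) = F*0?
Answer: 0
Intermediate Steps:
a(F, N) = 0
E(y) = 14 (E(y) = 7 - 1*(-7) = 7 + 7 = 14)
(E(7)*a(-3, -1*5))*(-48) = (14*0)*(-48) = 0*(-48) = 0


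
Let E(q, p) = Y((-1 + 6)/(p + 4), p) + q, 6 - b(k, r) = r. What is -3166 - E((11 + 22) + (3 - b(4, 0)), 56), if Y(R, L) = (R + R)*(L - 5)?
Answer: -6409/2 ≈ -3204.5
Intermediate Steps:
b(k, r) = 6 - r
Y(R, L) = 2*R*(-5 + L) (Y(R, L) = (2*R)*(-5 + L) = 2*R*(-5 + L))
E(q, p) = q + 10*(-5 + p)/(4 + p) (E(q, p) = 2*((-1 + 6)/(p + 4))*(-5 + p) + q = 2*(5/(4 + p))*(-5 + p) + q = 10*(-5 + p)/(4 + p) + q = q + 10*(-5 + p)/(4 + p))
-3166 - E((11 + 22) + (3 - b(4, 0)), 56) = -3166 - (-50 + 10*56 + ((11 + 22) + (3 - (6 - 1*0)))*(4 + 56))/(4 + 56) = -3166 - (-50 + 560 + (33 + (3 - (6 + 0)))*60)/60 = -3166 - (-50 + 560 + (33 + (3 - 1*6))*60)/60 = -3166 - (-50 + 560 + (33 + (3 - 6))*60)/60 = -3166 - (-50 + 560 + (33 - 3)*60)/60 = -3166 - (-50 + 560 + 30*60)/60 = -3166 - (-50 + 560 + 1800)/60 = -3166 - 2310/60 = -3166 - 1*77/2 = -3166 - 77/2 = -6409/2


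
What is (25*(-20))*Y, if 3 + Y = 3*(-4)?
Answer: 7500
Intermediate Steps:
Y = -15 (Y = -3 + 3*(-4) = -3 - 12 = -15)
(25*(-20))*Y = (25*(-20))*(-15) = -500*(-15) = 7500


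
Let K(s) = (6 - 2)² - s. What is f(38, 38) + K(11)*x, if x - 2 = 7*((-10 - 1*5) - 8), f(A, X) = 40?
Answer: -755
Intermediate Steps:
x = -159 (x = 2 + 7*((-10 - 1*5) - 8) = 2 + 7*((-10 - 5) - 8) = 2 + 7*(-15 - 8) = 2 + 7*(-23) = 2 - 161 = -159)
K(s) = 16 - s (K(s) = 4² - s = 16 - s)
f(38, 38) + K(11)*x = 40 + (16 - 1*11)*(-159) = 40 + (16 - 11)*(-159) = 40 + 5*(-159) = 40 - 795 = -755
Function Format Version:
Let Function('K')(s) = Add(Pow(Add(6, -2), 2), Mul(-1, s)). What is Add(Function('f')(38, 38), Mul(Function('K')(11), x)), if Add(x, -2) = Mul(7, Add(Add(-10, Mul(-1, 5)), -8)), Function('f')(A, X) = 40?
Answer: -755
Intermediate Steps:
x = -159 (x = Add(2, Mul(7, Add(Add(-10, Mul(-1, 5)), -8))) = Add(2, Mul(7, Add(Add(-10, -5), -8))) = Add(2, Mul(7, Add(-15, -8))) = Add(2, Mul(7, -23)) = Add(2, -161) = -159)
Function('K')(s) = Add(16, Mul(-1, s)) (Function('K')(s) = Add(Pow(4, 2), Mul(-1, s)) = Add(16, Mul(-1, s)))
Add(Function('f')(38, 38), Mul(Function('K')(11), x)) = Add(40, Mul(Add(16, Mul(-1, 11)), -159)) = Add(40, Mul(Add(16, -11), -159)) = Add(40, Mul(5, -159)) = Add(40, -795) = -755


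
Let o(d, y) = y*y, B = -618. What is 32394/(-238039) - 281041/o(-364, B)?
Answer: -79270764655/90912807036 ≈ -0.87194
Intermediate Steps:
o(d, y) = y²
32394/(-238039) - 281041/o(-364, B) = 32394/(-238039) - 281041/((-618)²) = 32394*(-1/238039) - 281041/381924 = -32394/238039 - 281041*1/381924 = -32394/238039 - 281041/381924 = -79270764655/90912807036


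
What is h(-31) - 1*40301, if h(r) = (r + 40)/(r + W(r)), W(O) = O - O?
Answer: -1249340/31 ≈ -40301.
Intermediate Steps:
W(O) = 0
h(r) = (40 + r)/r (h(r) = (r + 40)/(r + 0) = (40 + r)/r)
h(-31) - 1*40301 = (40 - 31)/(-31) - 1*40301 = -1/31*9 - 40301 = -9/31 - 40301 = -1249340/31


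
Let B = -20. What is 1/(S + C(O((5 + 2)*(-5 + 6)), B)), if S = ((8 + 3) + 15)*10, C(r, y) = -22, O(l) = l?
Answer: 1/238 ≈ 0.0042017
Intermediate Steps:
S = 260 (S = (11 + 15)*10 = 26*10 = 260)
1/(S + C(O((5 + 2)*(-5 + 6)), B)) = 1/(260 - 22) = 1/238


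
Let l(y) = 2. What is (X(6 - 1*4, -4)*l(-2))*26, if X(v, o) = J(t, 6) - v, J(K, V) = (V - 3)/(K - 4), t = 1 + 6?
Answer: -52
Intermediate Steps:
t = 7
J(K, V) = (-3 + V)/(-4 + K)
X(v, o) = 1 - v (X(v, o) = (-3 + 6)/(-4 + 7) - v = 3/3 - v = (⅓)*3 - v = 1 - v)
(X(6 - 1*4, -4)*l(-2))*26 = ((1 - (6 - 1*4))*2)*26 = ((1 - (6 - 4))*2)*26 = ((1 - 1*2)*2)*26 = ((1 - 2)*2)*26 = -1*2*26 = -2*26 = -52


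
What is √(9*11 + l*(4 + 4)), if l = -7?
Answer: √43 ≈ 6.5574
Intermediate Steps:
√(9*11 + l*(4 + 4)) = √(9*11 - 7*(4 + 4)) = √(99 - 7*8) = √(99 - 56) = √43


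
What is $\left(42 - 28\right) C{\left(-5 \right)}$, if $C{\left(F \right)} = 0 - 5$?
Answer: $-70$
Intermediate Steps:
$C{\left(F \right)} = -5$
$\left(42 - 28\right) C{\left(-5 \right)} = \left(42 - 28\right) \left(-5\right) = 14 \left(-5\right) = -70$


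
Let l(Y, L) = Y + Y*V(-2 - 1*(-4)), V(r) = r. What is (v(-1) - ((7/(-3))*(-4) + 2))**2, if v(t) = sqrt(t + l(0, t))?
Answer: 1147/9 - 68*I/3 ≈ 127.44 - 22.667*I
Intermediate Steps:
l(Y, L) = 3*Y (l(Y, L) = Y + Y*(-2 - 1*(-4)) = Y + Y*(-2 + 4) = Y + Y*2 = Y + 2*Y = 3*Y)
v(t) = sqrt(t) (v(t) = sqrt(t + 3*0) = sqrt(t + 0) = sqrt(t))
(v(-1) - ((7/(-3))*(-4) + 2))**2 = (sqrt(-1) - ((7/(-3))*(-4) + 2))**2 = (I - ((7*(-1/3))*(-4) + 2))**2 = (I - (-7/3*(-4) + 2))**2 = (I - (28/3 + 2))**2 = (I - 1*34/3)**2 = (I - 34/3)**2 = (-34/3 + I)**2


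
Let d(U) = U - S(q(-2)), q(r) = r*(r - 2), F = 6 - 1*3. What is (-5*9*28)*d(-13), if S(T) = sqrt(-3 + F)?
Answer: 16380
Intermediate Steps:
F = 3 (F = 6 - 3 = 3)
q(r) = r*(-2 + r)
S(T) = 0 (S(T) = sqrt(-3 + 3) = sqrt(0) = 0)
d(U) = U (d(U) = U - 1*0 = U + 0 = U)
(-5*9*28)*d(-13) = (-5*9*28)*(-13) = -45*28*(-13) = -1260*(-13) = 16380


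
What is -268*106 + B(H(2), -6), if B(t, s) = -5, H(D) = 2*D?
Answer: -28413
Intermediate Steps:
-268*106 + B(H(2), -6) = -268*106 - 5 = -28408 - 5 = -28413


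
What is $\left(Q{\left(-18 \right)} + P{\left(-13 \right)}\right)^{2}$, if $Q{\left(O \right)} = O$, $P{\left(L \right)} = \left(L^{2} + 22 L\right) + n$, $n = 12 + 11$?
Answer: $12544$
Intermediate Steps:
$n = 23$
$P{\left(L \right)} = 23 + L^{2} + 22 L$ ($P{\left(L \right)} = \left(L^{2} + 22 L\right) + 23 = 23 + L^{2} + 22 L$)
$\left(Q{\left(-18 \right)} + P{\left(-13 \right)}\right)^{2} = \left(-18 + \left(23 + \left(-13\right)^{2} + 22 \left(-13\right)\right)\right)^{2} = \left(-18 + \left(23 + 169 - 286\right)\right)^{2} = \left(-18 - 94\right)^{2} = \left(-112\right)^{2} = 12544$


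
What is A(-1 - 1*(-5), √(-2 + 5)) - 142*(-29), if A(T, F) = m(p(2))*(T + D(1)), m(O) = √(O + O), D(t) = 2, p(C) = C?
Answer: 4130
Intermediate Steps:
m(O) = √2*√O (m(O) = √(2*O) = √2*√O)
A(T, F) = 4 + 2*T (A(T, F) = (√2*√2)*(T + 2) = 2*(2 + T) = 4 + 2*T)
A(-1 - 1*(-5), √(-2 + 5)) - 142*(-29) = (4 + 2*(-1 - 1*(-5))) - 142*(-29) = (4 + 2*(-1 + 5)) + 4118 = (4 + 2*4) + 4118 = (4 + 8) + 4118 = 12 + 4118 = 4130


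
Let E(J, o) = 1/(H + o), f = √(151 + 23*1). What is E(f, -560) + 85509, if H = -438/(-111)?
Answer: 1759262129/20574 ≈ 85509.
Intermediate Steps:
H = 146/37 (H = -438*(-1/111) = 146/37 ≈ 3.9459)
f = √174 (f = √(151 + 23) = √174 ≈ 13.191)
E(J, o) = 1/(146/37 + o)
E(f, -560) + 85509 = 37/(146 + 37*(-560)) + 85509 = 37/(146 - 20720) + 85509 = 37/(-20574) + 85509 = 37*(-1/20574) + 85509 = -37/20574 + 85509 = 1759262129/20574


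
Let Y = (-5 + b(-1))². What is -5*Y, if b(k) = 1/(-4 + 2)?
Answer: -605/4 ≈ -151.25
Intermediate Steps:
b(k) = -½ (b(k) = 1/(-2) = -½)
Y = 121/4 (Y = (-5 - ½)² = (-11/2)² = 121/4 ≈ 30.250)
-5*Y = -5*121/4 = -605/4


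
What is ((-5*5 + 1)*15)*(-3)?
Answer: 1080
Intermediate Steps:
((-5*5 + 1)*15)*(-3) = ((-25 + 1)*15)*(-3) = -24*15*(-3) = -360*(-3) = 1080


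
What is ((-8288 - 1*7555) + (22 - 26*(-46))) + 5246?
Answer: -9379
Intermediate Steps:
((-8288 - 1*7555) + (22 - 26*(-46))) + 5246 = ((-8288 - 7555) + (22 + 1196)) + 5246 = (-15843 + 1218) + 5246 = -14625 + 5246 = -9379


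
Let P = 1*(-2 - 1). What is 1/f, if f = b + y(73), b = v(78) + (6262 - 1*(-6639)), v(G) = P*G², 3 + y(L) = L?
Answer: -1/5281 ≈ -0.00018936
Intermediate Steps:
P = -3 (P = 1*(-3) = -3)
y(L) = -3 + L
v(G) = -3*G²
b = -5351 (b = -3*78² + (6262 - 1*(-6639)) = -3*6084 + (6262 + 6639) = -18252 + 12901 = -5351)
f = -5281 (f = -5351 + (-3 + 73) = -5351 + 70 = -5281)
1/f = 1/(-5281) = -1/5281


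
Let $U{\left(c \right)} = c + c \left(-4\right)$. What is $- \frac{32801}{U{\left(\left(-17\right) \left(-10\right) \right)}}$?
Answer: $\frac{32801}{510} \approx 64.316$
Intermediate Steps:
$U{\left(c \right)} = - 3 c$ ($U{\left(c \right)} = c - 4 c = - 3 c$)
$- \frac{32801}{U{\left(\left(-17\right) \left(-10\right) \right)}} = - \frac{32801}{\left(-3\right) \left(\left(-17\right) \left(-10\right)\right)} = - \frac{32801}{\left(-3\right) 170} = - \frac{32801}{-510} = \left(-32801\right) \left(- \frac{1}{510}\right) = \frac{32801}{510}$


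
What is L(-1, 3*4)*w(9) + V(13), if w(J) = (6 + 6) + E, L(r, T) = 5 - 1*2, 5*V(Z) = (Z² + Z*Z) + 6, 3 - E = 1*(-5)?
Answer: 644/5 ≈ 128.80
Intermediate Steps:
E = 8 (E = 3 - (-5) = 3 - 1*(-5) = 3 + 5 = 8)
V(Z) = 6/5 + 2*Z²/5 (V(Z) = ((Z² + Z*Z) + 6)/5 = ((Z² + Z²) + 6)/5 = (2*Z² + 6)/5 = (6 + 2*Z²)/5 = 6/5 + 2*Z²/5)
L(r, T) = 3 (L(r, T) = 5 - 2 = 3)
w(J) = 20 (w(J) = (6 + 6) + 8 = 12 + 8 = 20)
L(-1, 3*4)*w(9) + V(13) = 3*20 + (6/5 + (⅖)*13²) = 60 + (6/5 + (⅖)*169) = 60 + (6/5 + 338/5) = 60 + 344/5 = 644/5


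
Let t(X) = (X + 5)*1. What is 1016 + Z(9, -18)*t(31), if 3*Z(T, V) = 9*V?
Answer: -928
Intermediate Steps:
t(X) = 5 + X (t(X) = (5 + X)*1 = 5 + X)
Z(T, V) = 3*V (Z(T, V) = (9*V)/3 = 3*V)
1016 + Z(9, -18)*t(31) = 1016 + (3*(-18))*(5 + 31) = 1016 - 54*36 = 1016 - 1944 = -928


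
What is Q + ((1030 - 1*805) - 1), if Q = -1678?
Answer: -1454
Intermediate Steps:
Q + ((1030 - 1*805) - 1) = -1678 + ((1030 - 1*805) - 1) = -1678 + ((1030 - 805) - 1) = -1678 + (225 - 1) = -1678 + 224 = -1454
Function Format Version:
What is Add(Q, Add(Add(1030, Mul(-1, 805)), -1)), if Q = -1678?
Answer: -1454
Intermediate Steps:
Add(Q, Add(Add(1030, Mul(-1, 805)), -1)) = Add(-1678, Add(Add(1030, Mul(-1, 805)), -1)) = Add(-1678, Add(Add(1030, -805), -1)) = Add(-1678, Add(225, -1)) = Add(-1678, 224) = -1454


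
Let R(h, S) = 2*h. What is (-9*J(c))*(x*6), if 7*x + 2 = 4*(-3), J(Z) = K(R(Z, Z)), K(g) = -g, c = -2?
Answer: 432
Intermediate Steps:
J(Z) = -2*Z
x = -2 (x = -2/7 + (4*(-3))/7 = -2/7 + (⅐)*(-12) = -2/7 - 12/7 = -2)
(-9*J(c))*(x*6) = (-(-18)*(-2))*(-2*6) = -9*4*(-12) = -36*(-12) = 432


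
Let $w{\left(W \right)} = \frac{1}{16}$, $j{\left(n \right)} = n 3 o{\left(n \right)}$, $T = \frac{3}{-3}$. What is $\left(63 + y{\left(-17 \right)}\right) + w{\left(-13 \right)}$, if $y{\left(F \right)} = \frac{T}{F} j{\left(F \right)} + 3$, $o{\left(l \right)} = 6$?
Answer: $\frac{769}{16} \approx 48.063$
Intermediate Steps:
$T = -1$ ($T = 3 \left(- \frac{1}{3}\right) = -1$)
$j{\left(n \right)} = 18 n$ ($j{\left(n \right)} = n 3 \cdot 6 = 3 n 6 = 18 n$)
$w{\left(W \right)} = \frac{1}{16}$
$y{\left(F \right)} = -15$ ($y{\left(F \right)} = - \frac{1}{F} 18 F + 3 = -18 + 3 = -15$)
$\left(63 + y{\left(-17 \right)}\right) + w{\left(-13 \right)} = \left(63 - 15\right) + \frac{1}{16} = 48 + \frac{1}{16} = \frac{769}{16}$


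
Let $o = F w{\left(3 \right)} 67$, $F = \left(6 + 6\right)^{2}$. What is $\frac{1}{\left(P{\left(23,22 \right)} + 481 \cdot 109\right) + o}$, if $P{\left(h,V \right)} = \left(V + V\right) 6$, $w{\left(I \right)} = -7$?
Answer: $- \frac{1}{14843} \approx -6.7372 \cdot 10^{-5}$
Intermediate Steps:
$F = 144$ ($F = 12^{2} = 144$)
$P{\left(h,V \right)} = 12 V$ ($P{\left(h,V \right)} = 2 V 6 = 12 V$)
$o = -67536$ ($o = 144 \left(-7\right) 67 = \left(-1008\right) 67 = -67536$)
$\frac{1}{\left(P{\left(23,22 \right)} + 481 \cdot 109\right) + o} = \frac{1}{\left(12 \cdot 22 + 481 \cdot 109\right) - 67536} = \frac{1}{\left(264 + 52429\right) - 67536} = \frac{1}{52693 - 67536} = \frac{1}{-14843} = - \frac{1}{14843}$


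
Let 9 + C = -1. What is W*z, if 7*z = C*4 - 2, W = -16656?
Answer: 99936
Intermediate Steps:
C = -10 (C = -9 - 1 = -10)
z = -6 (z = (-10*4 - 2)/7 = (-40 - 2)/7 = (⅐)*(-42) = -6)
W*z = -16656*(-6) = 99936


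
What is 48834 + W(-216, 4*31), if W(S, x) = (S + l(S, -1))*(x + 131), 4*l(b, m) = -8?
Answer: -6756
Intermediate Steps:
l(b, m) = -2 (l(b, m) = (¼)*(-8) = -2)
W(S, x) = (-2 + S)*(131 + x) (W(S, x) = (S - 2)*(x + 131) = (-2 + S)*(131 + x))
48834 + W(-216, 4*31) = 48834 + (-262 - 8*31 + 131*(-216) - 864*31) = 48834 + (-262 - 2*124 - 28296 - 216*124) = 48834 + (-262 - 248 - 28296 - 26784) = 48834 - 55590 = -6756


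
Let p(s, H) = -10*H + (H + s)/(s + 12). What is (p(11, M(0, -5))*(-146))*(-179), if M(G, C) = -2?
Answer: 12256846/23 ≈ 5.3291e+5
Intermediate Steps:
p(s, H) = -10*H + (H + s)/(12 + s)
(p(11, M(0, -5))*(-146))*(-179) = (((11 - 119*(-2) - 10*(-2)*11)/(12 + 11))*(-146))*(-179) = (((11 + 238 + 220)/23)*(-146))*(-179) = (((1/23)*469)*(-146))*(-179) = ((469/23)*(-146))*(-179) = -68474/23*(-179) = 12256846/23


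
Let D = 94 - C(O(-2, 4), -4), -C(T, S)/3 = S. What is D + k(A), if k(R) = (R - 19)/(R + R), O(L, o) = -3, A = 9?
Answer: 733/9 ≈ 81.444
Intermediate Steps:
C(T, S) = -3*S
k(R) = (-19 + R)/(2*R) (k(R) = (-19 + R)/((2*R)) = (-19 + R)*(1/(2*R)) = (-19 + R)/(2*R))
D = 82 (D = 94 - (-3)*(-4) = 94 - 1*12 = 94 - 12 = 82)
D + k(A) = 82 + (1/2)*(-19 + 9)/9 = 82 + (1/2)*(1/9)*(-10) = 82 - 5/9 = 733/9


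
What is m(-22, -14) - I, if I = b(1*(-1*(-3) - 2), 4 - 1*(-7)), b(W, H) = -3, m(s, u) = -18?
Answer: -15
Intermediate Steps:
I = -3
m(-22, -14) - I = -18 - 1*(-3) = -18 + 3 = -15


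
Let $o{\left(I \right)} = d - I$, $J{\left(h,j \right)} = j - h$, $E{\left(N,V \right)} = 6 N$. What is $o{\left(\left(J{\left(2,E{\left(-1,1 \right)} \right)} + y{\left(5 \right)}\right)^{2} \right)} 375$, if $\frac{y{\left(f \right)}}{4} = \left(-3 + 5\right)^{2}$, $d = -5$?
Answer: $-25875$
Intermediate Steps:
$y{\left(f \right)} = 16$ ($y{\left(f \right)} = 4 \left(-3 + 5\right)^{2} = 4 \cdot 2^{2} = 4 \cdot 4 = 16$)
$o{\left(I \right)} = -5 - I$
$o{\left(\left(J{\left(2,E{\left(-1,1 \right)} \right)} + y{\left(5 \right)}\right)^{2} \right)} 375 = \left(-5 - \left(\left(6 \left(-1\right) - 2\right) + 16\right)^{2}\right) 375 = \left(-5 - \left(\left(-6 - 2\right) + 16\right)^{2}\right) 375 = \left(-5 - \left(-8 + 16\right)^{2}\right) 375 = \left(-5 - 8^{2}\right) 375 = \left(-5 - 64\right) 375 = \left(-69\right) 375 = -25875$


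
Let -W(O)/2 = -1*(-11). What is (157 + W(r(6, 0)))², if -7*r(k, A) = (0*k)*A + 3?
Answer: 18225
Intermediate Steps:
r(k, A) = -3/7 (r(k, A) = -((0*k)*A + 3)/7 = -(0*A + 3)/7 = -(0 + 3)/7 = -⅐*3 = -3/7)
W(O) = -22 (W(O) = -(-2)*(-11) = -2*11 = -22)
(157 + W(r(6, 0)))² = (157 - 22)² = 135² = 18225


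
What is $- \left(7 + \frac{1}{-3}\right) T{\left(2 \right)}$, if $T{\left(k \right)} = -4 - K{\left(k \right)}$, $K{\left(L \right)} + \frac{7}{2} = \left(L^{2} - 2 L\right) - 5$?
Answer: $-30$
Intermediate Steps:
$K{\left(L \right)} = - \frac{17}{2} + L^{2} - 2 L$ ($K{\left(L \right)} = - \frac{7}{2} - \left(5 - L^{2} + 2 L\right) = - \frac{17}{2} + L^{2} - 2 L$)
$T{\left(k \right)} = \frac{9}{2} - k^{2} + 2 k$ ($T{\left(k \right)} = -4 - \left(- \frac{17}{2} + k^{2} - 2 k\right) = -4 + \left(\frac{17}{2} - k^{2} + 2 k\right) = \frac{9}{2} - k^{2} + 2 k$)
$- \left(7 + \frac{1}{-3}\right) T{\left(2 \right)} = - \left(7 + \frac{1}{-3}\right) \left(\frac{9}{2} - 2^{2} + 2 \cdot 2\right) = - \left(7 - \frac{1}{3}\right) \left(\frac{9}{2} - 4 + 4\right) = - \frac{20 \left(\frac{9}{2} - 4 + 4\right)}{3} = - \frac{20 \cdot 9}{3 \cdot 2} = \left(-1\right) 30 = -30$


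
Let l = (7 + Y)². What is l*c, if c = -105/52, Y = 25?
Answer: -26880/13 ≈ -2067.7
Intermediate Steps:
l = 1024 (l = (7 + 25)² = 32² = 1024)
c = -105/52 (c = -105*1/52 = -105/52 ≈ -2.0192)
l*c = 1024*(-105/52) = -26880/13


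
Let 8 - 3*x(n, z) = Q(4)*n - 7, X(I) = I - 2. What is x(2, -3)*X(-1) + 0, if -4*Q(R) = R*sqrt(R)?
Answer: -19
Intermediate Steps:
Q(R) = -R**(3/2)/4 (Q(R) = -R*sqrt(R)/4 = -R**(3/2)/4)
X(I) = -2 + I
x(n, z) = 5 + 2*n/3 (x(n, z) = 8/3 - ((-4**(3/2)/4)*n - 7)/3 = 8/3 - ((-1/4*8)*n - 7)/3 = 8/3 - (-2*n - 7)/3 = 8/3 - (-7 - 2*n)/3 = 8/3 + (7/3 + 2*n/3) = 5 + 2*n/3)
x(2, -3)*X(-1) + 0 = (5 + (2/3)*2)*(-2 - 1) + 0 = (5 + 4/3)*(-3) + 0 = (19/3)*(-3) + 0 = -19 + 0 = -19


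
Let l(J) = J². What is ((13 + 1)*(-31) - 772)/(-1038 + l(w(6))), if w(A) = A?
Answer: 201/167 ≈ 1.2036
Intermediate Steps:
((13 + 1)*(-31) - 772)/(-1038 + l(w(6))) = ((13 + 1)*(-31) - 772)/(-1038 + 6²) = (14*(-31) - 772)/(-1038 + 36) = (-434 - 772)/(-1002) = -1206*(-1/1002) = 201/167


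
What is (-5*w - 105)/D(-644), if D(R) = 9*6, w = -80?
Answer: 295/54 ≈ 5.4630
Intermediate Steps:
D(R) = 54
(-5*w - 105)/D(-644) = (-5*(-80) - 105)/54 = (400 - 105)*(1/54) = 295*(1/54) = 295/54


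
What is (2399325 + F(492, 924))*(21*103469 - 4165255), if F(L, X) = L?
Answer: -4781409789702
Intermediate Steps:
(2399325 + F(492, 924))*(21*103469 - 4165255) = (2399325 + 492)*(21*103469 - 4165255) = 2399817*(2172849 - 4165255) = 2399817*(-1992406) = -4781409789702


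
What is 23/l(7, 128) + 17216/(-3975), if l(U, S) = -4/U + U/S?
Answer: -89887808/1840425 ≈ -48.841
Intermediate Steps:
23/l(7, 128) + 17216/(-3975) = 23/(-4/7 + 7/128) + 17216/(-3975) = 23/(-4*⅐ + 7*(1/128)) + 17216*(-1/3975) = 23/(-4/7 + 7/128) - 17216/3975 = 23/(-463/896) - 17216/3975 = 23*(-896/463) - 17216/3975 = -20608/463 - 17216/3975 = -89887808/1840425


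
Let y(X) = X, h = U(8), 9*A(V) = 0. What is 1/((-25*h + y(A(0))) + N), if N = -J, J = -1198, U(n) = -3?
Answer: 1/1273 ≈ 0.00078555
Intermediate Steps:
A(V) = 0 (A(V) = (⅑)*0 = 0)
h = -3
N = 1198 (N = -1*(-1198) = 1198)
1/((-25*h + y(A(0))) + N) = 1/((-25*(-3) + 0) + 1198) = 1/((75 + 0) + 1198) = 1/(75 + 1198) = 1/1273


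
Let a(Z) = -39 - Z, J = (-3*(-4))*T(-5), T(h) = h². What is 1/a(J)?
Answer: -1/339 ≈ -0.0029499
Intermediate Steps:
J = 300 (J = -3*(-4)*(-5)² = 12*25 = 300)
1/a(J) = 1/(-39 - 1*300) = 1/(-39 - 300) = 1/(-339) = -1/339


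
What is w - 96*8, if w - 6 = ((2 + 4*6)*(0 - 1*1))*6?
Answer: -918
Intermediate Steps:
w = -150 (w = 6 + ((2 + 4*6)*(0 - 1*1))*6 = 6 + ((2 + 24)*(0 - 1))*6 = 6 + (26*(-1))*6 = 6 - 26*6 = 6 - 156 = -150)
w - 96*8 = -150 - 96*8 = -150 - 24*32 = -150 - 768 = -918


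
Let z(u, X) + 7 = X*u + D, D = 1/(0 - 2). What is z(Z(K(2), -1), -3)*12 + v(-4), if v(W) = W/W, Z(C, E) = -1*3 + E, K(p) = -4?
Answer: 55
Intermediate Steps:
Z(C, E) = -3 + E
D = -½ (D = 1/(-2) = -½ ≈ -0.50000)
v(W) = 1
z(u, X) = -15/2 + X*u (z(u, X) = -7 + (X*u - ½) = -7 + (-½ + X*u) = -15/2 + X*u)
z(Z(K(2), -1), -3)*12 + v(-4) = (-15/2 - 3*(-3 - 1))*12 + 1 = (-15/2 - 3*(-4))*12 + 1 = (-15/2 + 12)*12 + 1 = (9/2)*12 + 1 = 54 + 1 = 55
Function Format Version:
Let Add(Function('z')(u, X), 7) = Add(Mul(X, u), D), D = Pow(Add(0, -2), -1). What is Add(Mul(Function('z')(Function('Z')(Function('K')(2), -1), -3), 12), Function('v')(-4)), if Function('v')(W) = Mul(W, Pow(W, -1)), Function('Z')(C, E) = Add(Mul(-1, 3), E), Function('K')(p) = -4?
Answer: 55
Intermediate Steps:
Function('Z')(C, E) = Add(-3, E)
D = Rational(-1, 2) (D = Pow(-2, -1) = Rational(-1, 2) ≈ -0.50000)
Function('v')(W) = 1
Function('z')(u, X) = Add(Rational(-15, 2), Mul(X, u)) (Function('z')(u, X) = Add(-7, Add(Mul(X, u), Rational(-1, 2))) = Add(-7, Add(Rational(-1, 2), Mul(X, u))) = Add(Rational(-15, 2), Mul(X, u)))
Add(Mul(Function('z')(Function('Z')(Function('K')(2), -1), -3), 12), Function('v')(-4)) = Add(Mul(Add(Rational(-15, 2), Mul(-3, Add(-3, -1))), 12), 1) = Add(Mul(Add(Rational(-15, 2), Mul(-3, -4)), 12), 1) = Add(Mul(Add(Rational(-15, 2), 12), 12), 1) = Add(Mul(Rational(9, 2), 12), 1) = Add(54, 1) = 55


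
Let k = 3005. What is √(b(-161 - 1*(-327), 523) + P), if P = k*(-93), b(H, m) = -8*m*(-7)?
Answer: I*√250177 ≈ 500.18*I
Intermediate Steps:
b(H, m) = 56*m
P = -279465 (P = 3005*(-93) = -279465)
√(b(-161 - 1*(-327), 523) + P) = √(56*523 - 279465) = √(29288 - 279465) = √(-250177) = I*√250177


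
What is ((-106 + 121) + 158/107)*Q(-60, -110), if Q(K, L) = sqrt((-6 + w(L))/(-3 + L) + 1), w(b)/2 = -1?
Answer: 19393*sqrt(113)/12091 ≈ 17.050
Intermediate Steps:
w(b) = -2 (w(b) = 2*(-1) = -2)
Q(K, L) = sqrt(1 - 8/(-3 + L)) (Q(K, L) = sqrt((-6 - 2)/(-3 + L) + 1) = sqrt(-8/(-3 + L) + 1) = sqrt(1 - 8/(-3 + L)))
((-106 + 121) + 158/107)*Q(-60, -110) = ((-106 + 121) + 158/107)*sqrt((-11 - 110)/(-3 - 110)) = (15 + 158*(1/107))*sqrt(-121/(-113)) = (15 + 158/107)*sqrt(-1/113*(-121)) = 1763*sqrt(121/113)/107 = 1763*(11*sqrt(113)/113)/107 = 19393*sqrt(113)/12091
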